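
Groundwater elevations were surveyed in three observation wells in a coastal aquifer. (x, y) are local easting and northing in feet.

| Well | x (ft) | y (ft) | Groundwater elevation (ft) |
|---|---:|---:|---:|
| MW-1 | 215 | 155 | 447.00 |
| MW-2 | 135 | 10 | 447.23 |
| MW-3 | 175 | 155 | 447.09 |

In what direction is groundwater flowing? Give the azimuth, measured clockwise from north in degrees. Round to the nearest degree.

Three-point gradient (reference MW-1): Δ to MW-2 = (-80, -145, +0.23), Δ to MW-3 = (-40, 0, +0.09).
∂h/∂x = -0.002250, ∂h/∂y = -0.0003448 (det = -5800).
Flow direction (−∇h) has components (+0.002250 E, +0.0003448 N).
Azimuth = atan2(E, N) = atan2(+0.002250, +0.0003448) = 81.3° ≈ 081°.

081°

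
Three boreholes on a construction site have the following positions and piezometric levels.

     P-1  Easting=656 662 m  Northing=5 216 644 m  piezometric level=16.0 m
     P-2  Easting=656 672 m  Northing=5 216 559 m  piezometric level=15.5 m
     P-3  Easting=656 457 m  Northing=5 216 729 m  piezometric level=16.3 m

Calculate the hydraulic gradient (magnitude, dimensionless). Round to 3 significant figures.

Taking P-1 as reference: P-2−P-1 = (10, -85, -0.5); P-3−P-1 = (-205, 85, +0.3).
Determinant of the coordinate differences = 10·85 − (-205)·(-85) = -16575.
∂h/∂x = [(-0.5)·85 − (+0.3)·(-85)] / -16575 = +0.001026
∂h/∂y = [10·(+0.3) − (-205)·(-0.5)] / -16575 = +0.006003
|∇h| = √(0.001026² + 0.006003²) = 0.00609

0.00609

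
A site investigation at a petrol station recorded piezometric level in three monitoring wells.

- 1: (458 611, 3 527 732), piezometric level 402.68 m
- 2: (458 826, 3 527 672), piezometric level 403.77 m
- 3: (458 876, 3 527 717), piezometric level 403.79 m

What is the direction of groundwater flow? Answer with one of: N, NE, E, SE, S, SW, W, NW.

NW

Taking 1 as reference: 2−1 = (215, -60, +1.09); 3−1 = (265, -15, +1.11).
Determinant of the coordinate differences = 215·(-15) − 265·(-60) = 12675.
∂h/∂x = [(+1.09)·(-15) − (+1.11)·(-60)] / 12675 = +0.003964
∂h/∂y = [215·(+1.11) − 265·(+1.09)] / 12675 = -0.003961
Flow = −∇h = (-0.003964 east, +0.003961 north), which points northwest.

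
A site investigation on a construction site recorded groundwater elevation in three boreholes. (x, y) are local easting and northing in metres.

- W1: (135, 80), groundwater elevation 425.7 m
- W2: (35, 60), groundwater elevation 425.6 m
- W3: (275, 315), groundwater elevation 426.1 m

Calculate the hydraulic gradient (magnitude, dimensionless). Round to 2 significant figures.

With h = a·x + b·y + c and W1 as origin, the differences give:
  (-100)·a + (-20)·b = -0.1
  140·a + 235·b = +0.4
Eliminate b (×235 and ×(-20), subtract): -20700·a = -15.50 → a = ∂h/∂x = +0.0007488
Back-substitute: b = ∂h/∂y = +0.001256.
|∇h| = √(0.0007488² + 0.001256²) = 0.001462

0.0015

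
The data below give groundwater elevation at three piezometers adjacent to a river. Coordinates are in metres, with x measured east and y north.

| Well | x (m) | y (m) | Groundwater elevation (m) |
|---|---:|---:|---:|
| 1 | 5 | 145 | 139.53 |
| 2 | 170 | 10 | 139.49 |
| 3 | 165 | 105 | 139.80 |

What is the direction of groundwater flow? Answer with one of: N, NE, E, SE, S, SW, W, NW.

SW

Three-point gradient (reference 1): Δ to 2 = (165, -135, -0.04), Δ to 3 = (160, -40, +0.27).
∂h/∂x = +0.002537, ∂h/∂y = +0.003397 (det = 15000).
Flow = −∇h = (-0.002537 east, -0.003397 north), which points southwest.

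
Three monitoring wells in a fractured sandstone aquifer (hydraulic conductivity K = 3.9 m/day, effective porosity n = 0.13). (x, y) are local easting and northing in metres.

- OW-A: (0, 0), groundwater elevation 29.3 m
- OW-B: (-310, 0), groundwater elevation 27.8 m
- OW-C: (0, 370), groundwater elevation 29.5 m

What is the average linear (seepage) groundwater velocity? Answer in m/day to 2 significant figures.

0.15 m/day

∂h/∂x = (27.8 − 29.3) / (-310 − 0) = +0.004839
∂h/∂y = (29.5 − 29.3) / (370 − 0) = +0.0005405
|∇h| = √(0.004839² + 0.0005405²) = 0.004869
Seepage velocity v = K·i/n = 3.9 × 0.004869 / 0.13 = 0.1461 m/day.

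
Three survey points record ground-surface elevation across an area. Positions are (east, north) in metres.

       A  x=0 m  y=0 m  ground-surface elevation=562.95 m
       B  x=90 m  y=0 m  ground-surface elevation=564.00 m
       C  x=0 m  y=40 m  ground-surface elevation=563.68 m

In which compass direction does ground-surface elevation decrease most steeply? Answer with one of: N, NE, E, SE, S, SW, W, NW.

∂z/∂x = (564.00 − 562.95) / (90 − 0) = +0.01167
∂z/∂y = (563.68 − 562.95) / (40 − 0) = +0.01825
Steepest decrease is along −∇f = (-0.01167 E, -0.01825 N) → southwest.

SW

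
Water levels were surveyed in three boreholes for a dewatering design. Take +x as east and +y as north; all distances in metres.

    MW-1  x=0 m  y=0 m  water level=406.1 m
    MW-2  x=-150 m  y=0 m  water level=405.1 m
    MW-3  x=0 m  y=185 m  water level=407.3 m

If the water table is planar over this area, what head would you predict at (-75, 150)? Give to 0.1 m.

406.6 m

∂h/∂x = (405.1 − 406.1) / (-150 − 0) = +0.006667
∂h/∂y = (407.3 − 406.1) / (185 − 0) = +0.006486
h(-75, 150) = 406.1 + (+0.006667)·(-75) + (+0.006486)·(150) = 406.1 -0.500 +0.973 = 406.573 m.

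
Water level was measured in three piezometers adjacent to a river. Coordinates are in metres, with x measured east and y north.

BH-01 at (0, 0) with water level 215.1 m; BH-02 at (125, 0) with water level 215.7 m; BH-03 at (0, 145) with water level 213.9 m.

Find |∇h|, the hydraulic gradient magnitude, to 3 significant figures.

∂h/∂x = (215.7 − 215.1) / (125 − 0) = +0.004800
∂h/∂y = (213.9 − 215.1) / (145 − 0) = -0.008276
|∇h| = √(0.004800² + -0.008276²) = 0.009567

0.00957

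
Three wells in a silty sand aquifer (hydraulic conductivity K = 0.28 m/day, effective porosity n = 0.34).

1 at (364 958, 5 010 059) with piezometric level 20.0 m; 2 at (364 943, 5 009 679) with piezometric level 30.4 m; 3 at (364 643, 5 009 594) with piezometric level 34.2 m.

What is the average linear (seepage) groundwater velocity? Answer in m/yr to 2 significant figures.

8.3 m/yr

Three-point gradient (reference 1): Δ to 2 = (-15, -380, +10.4), Δ to 3 = (-315, -465, +14.2).
∂h/∂x = -0.004968, ∂h/∂y = -0.02717 (det = -112725).
|∇h| = √(-0.004968² + -0.02717²) = 0.02762
Seepage velocity v = K·i/n = 0.28 × 0.02762 / 0.34 = 0.02275 m/day = 8.309 m/yr.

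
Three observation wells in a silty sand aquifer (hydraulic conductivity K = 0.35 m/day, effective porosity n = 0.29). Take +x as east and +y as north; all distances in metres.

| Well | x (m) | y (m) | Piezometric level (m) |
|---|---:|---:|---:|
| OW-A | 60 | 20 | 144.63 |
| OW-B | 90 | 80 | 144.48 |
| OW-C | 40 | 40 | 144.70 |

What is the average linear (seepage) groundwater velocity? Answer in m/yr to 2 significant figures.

Differences from OW-A: to OW-B (Δx, Δy, Δh) = (30, 60, -0.15); to OW-C = (-20, 20, +0.07).
Determinant of the coordinate differences = 30·20 − (-20)·60 = 1800.
∂h/∂x = [(-0.15)·20 − (+0.07)·60] / 1800 = -0.004000
∂h/∂y = [30·(+0.07) − (-20)·(-0.15)] / 1800 = -0.0005000
|∇h| = √(-0.004000² + -0.0005000²) = 0.004031
Seepage velocity v = K·i/n = 0.35 × 0.004031 / 0.29 = 0.004865 m/day = 1.777 m/yr.

1.8 m/yr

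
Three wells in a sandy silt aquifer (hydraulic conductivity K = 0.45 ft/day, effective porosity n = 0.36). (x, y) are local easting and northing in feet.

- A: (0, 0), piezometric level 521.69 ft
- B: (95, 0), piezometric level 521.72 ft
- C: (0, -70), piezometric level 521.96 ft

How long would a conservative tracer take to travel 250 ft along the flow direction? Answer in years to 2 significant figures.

∂h/∂x = (521.72 − 521.69) / (95 − 0) = +0.0003158
∂h/∂y = (521.96 − 521.69) / (-70 − 0) = -0.003857
|∇h| = √(0.0003158² + -0.003857²) = 0.00387
Seepage velocity v = K·i/n = 0.45 × 0.00387 / 0.36 = 0.004838 ft/day.
t = 250 / 0.004838 = 5.167e+04 days = 141 years.

140 years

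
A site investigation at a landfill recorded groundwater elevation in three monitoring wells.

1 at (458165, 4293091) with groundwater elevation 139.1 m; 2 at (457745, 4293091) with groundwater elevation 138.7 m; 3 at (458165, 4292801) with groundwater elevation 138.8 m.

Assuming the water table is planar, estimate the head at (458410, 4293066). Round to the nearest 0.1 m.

139.3 m

∂h/∂x = (138.7 − 139.1) / (457745 − 458165) = +0.0009524
∂h/∂y = (138.8 − 139.1) / (4292801 − 4293091) = +0.001034
h(458410, 4293066) = 139.1 + (+0.0009524)·(245) + (+0.001034)·(-25) = 139.1 +0.233 -0.026 = 139.307 m.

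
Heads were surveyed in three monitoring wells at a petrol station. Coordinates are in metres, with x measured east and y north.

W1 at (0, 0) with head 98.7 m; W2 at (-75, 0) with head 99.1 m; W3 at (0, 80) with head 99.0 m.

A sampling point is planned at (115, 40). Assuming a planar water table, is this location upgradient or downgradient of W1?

∂h/∂x = (99.1 − 98.7) / (-75 − 0) = -0.005333
∂h/∂y = (99.0 − 98.7) / (80 − 0) = +0.003750
Head at (115, 40) = 98.7 + (-0.005333)·(115) + (+0.003750)·(40) = 98.24 m.
That is lower than the 98.7 m at W1, so the point is downgradient.

downgradient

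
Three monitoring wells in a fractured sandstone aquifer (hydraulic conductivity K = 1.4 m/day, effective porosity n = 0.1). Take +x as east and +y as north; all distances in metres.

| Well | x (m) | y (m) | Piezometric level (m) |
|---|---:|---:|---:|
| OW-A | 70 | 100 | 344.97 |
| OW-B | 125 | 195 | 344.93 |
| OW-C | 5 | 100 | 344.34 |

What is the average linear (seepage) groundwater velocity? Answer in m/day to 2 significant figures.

With h = a·x + b·y + c and OW-A as origin, the differences give:
  55·a + 95·b = -0.04
  (-65)·a + 0·b = -0.63
Eliminate b (×0 and ×95, subtract): 6175·a = 59.850 → a = ∂h/∂x = +0.009692
Back-substitute: b = ∂h/∂y = -0.006032.
|∇h| = √(0.009692² + -0.006032²) = 0.01142
Seepage velocity v = K·i/n = 1.4 × 0.01142 / 0.1 = 0.1599 m/day.

0.16 m/day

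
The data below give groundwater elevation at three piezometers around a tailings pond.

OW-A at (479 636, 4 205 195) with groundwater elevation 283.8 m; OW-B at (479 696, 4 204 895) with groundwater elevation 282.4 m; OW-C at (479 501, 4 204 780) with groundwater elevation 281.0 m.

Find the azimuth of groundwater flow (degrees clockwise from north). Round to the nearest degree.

216°

Taking OW-A as reference: OW-B−OW-A = (60, -300, -1.4); OW-C−OW-A = (-135, -415, -2.8).
Determinant of the coordinate differences = 60·(-415) − (-135)·(-300) = -65400.
∂h/∂x = [(-1.4)·(-415) − (-2.8)·(-300)] / -65400 = +0.003960
∂h/∂y = [60·(-2.8) − (-135)·(-1.4)] / -65400 = +0.005459
Flow direction (−∇h) has components (-0.003960 E, -0.005459 N).
Azimuth = atan2(E, N) = atan2(-0.003960, -0.005459) = 216.0° ≈ 216°.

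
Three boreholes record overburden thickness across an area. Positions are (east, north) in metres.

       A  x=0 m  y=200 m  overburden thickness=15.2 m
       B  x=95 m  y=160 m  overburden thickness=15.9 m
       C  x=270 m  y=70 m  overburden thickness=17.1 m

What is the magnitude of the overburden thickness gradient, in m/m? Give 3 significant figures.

0.0111 m/m

Differences from A: to B (Δx, Δy, Δh) = (95, -40, +0.7); to C = (270, -130, +1.9).
Solve a·Δx + b·Δy = Δd: det = 95·(-130) − 270·(-40) = -1550.
∂d/∂x = [(+0.7)·(-130) − (+1.9)·(-40)] / -1550 = +0.009677
∂d/∂y = [95·(+1.9) − 270·(+0.7)] / -1550 = +0.005484
|∇f| = √(0.009677² + 0.005484²) = 0.01112 m/m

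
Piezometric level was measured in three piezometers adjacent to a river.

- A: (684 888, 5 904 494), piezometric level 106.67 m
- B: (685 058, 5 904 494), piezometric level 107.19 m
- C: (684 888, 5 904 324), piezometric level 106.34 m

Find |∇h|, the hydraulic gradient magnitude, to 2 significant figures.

0.0036

∂h/∂x = (107.19 − 106.67) / (685058 − 684888) = +0.003059
∂h/∂y = (106.34 − 106.67) / (5904324 − 5904494) = +0.001941
|∇h| = √(0.003059² + 0.001941²) = 0.003623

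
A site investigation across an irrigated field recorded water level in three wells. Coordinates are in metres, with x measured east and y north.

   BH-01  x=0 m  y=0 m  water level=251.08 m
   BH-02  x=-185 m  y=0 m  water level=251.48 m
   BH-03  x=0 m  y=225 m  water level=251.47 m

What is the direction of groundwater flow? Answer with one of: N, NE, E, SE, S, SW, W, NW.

SE

∂h/∂x = (251.48 − 251.08) / (-185 − 0) = -0.002162
∂h/∂y = (251.47 − 251.08) / (225 − 0) = +0.001733
Flow = −∇h = (+0.002162 east, -0.001733 north), which points southeast.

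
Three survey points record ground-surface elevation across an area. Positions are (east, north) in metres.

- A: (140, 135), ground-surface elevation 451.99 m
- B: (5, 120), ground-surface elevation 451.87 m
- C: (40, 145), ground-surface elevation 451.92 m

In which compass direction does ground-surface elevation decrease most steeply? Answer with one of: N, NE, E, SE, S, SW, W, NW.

SW

With z = a·x + b·y + c and A as origin, the differences give:
  (-135)·a + (-15)·b = -0.12
  (-100)·a + 10·b = -0.07
Eliminate b (×10 and ×(-15), subtract): -2850·a = -2.250 → a = ∂z/∂x = +0.0007895
Back-substitute: b = ∂z/∂y = +0.0008947.
Steepest decrease is along −∇f = (-0.0007895 E, -0.0008947 N) → southwest.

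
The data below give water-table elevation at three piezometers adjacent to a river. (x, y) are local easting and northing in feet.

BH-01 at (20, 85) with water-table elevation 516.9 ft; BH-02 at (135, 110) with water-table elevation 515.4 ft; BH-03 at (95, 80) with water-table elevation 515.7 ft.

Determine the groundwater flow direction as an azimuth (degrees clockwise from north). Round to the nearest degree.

124°

Taking BH-01 as reference: BH-02−BH-01 = (115, 25, -1.5); BH-03−BH-01 = (75, -5, -1.2).
Solve a·Δx + b·Δy = Δh: det = 115·(-5) − 75·25 = -2450.
∂h/∂x = [(-1.5)·(-5) − (-1.2)·25] / -2450 = -0.01531
∂h/∂y = [115·(-1.2) − 75·(-1.5)] / -2450 = +0.01041
Flow direction (−∇h) has components (+0.01531 E, -0.01041 N).
Azimuth = atan2(E, N) = atan2(+0.01531, -0.01041) = 124.2° ≈ 124°.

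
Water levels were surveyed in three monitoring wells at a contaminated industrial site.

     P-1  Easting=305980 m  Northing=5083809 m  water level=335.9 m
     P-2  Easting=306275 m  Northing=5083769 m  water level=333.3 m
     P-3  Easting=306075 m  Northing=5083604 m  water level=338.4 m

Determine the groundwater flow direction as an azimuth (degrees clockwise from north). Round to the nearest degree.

Three-point gradient (reference P-1): Δ to P-2 = (295, -40, -2.6), Δ to P-3 = (95, -205, +2.5).
∂h/∂x = -0.01117, ∂h/∂y = -0.01737 (det = -56675).
Flow direction (−∇h) has components (+0.01117 E, +0.01737 N).
Azimuth = atan2(E, N) = atan2(+0.01117, +0.01737) = 32.7° ≈ 033°.

033°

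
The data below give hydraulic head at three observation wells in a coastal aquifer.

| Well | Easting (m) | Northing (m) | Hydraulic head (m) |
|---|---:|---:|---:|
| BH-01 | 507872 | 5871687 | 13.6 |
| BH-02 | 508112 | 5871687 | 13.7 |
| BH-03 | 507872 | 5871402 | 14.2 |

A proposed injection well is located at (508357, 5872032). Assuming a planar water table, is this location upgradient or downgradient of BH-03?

downgradient

∂h/∂x = (13.7 − 13.6) / (508112 − 507872) = +0.0004167
∂h/∂y = (14.2 − 13.6) / (5871402 − 5871687) = -0.002105
Head at (508357, 5872032) = 13.6 + (+0.0004167)·(485) + (-0.002105)·(345) = 13.08 m.
That is lower than the 14.2 m at BH-03, so the point is downgradient.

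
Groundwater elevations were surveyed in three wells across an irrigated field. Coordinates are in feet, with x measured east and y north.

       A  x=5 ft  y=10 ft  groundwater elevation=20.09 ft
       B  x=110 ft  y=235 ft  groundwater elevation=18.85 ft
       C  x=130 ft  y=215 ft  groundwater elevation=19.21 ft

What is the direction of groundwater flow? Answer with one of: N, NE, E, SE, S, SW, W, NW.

Three-point gradient (reference A): Δ to B = (105, 225, -1.24), Δ to C = (125, 205, -0.88).
∂h/∂x = +0.008515, ∂h/∂y = -0.009485 (det = -6600).
Flow = −∇h = (-0.008515 east, +0.009485 north), which points northwest.

NW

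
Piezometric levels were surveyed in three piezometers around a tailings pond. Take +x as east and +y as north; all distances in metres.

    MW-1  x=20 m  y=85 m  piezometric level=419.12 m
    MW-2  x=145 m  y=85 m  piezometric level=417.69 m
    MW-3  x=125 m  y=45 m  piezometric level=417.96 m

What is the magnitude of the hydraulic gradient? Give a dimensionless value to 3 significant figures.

0.0115

Taking MW-1 as reference: MW-2−MW-1 = (125, 0, -1.43); MW-3−MW-1 = (105, -40, -1.16).
Determinant of the coordinate differences = 125·(-40) − 105·0 = -5000.
∂h/∂x = [(-1.43)·(-40) − (-1.16)·0] / -5000 = -0.01144
∂h/∂y = [125·(-1.16) − 105·(-1.43)] / -5000 = -0.001030
|∇h| = √(-0.01144² + -0.001030²) = 0.01149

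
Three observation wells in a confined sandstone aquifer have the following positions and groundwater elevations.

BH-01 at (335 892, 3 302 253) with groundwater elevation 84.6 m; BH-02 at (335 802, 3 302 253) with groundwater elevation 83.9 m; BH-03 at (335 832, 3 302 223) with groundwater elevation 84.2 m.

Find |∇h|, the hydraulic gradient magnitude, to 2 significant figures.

With h = a·x + b·y + c and BH-01 as origin, the differences give:
  (-90)·a + 0·b = -0.7
  (-60)·a + (-30)·b = -0.4
Eliminate b (×(-30) and ×0, subtract): 2700·a = 21.00 → a = ∂h/∂x = +0.007778
Back-substitute: b = ∂h/∂y = -0.002222.
|∇h| = √(0.007778² + -0.002222²) = 0.008089

0.0081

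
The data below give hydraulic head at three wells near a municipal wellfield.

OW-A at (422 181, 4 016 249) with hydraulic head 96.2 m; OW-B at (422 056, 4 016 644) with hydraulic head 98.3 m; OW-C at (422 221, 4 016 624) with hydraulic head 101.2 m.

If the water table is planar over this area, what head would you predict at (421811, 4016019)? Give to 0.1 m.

With h = a·x + b·y + c and OW-A as origin, the differences give:
  (-125)·a + 395·b = +2.1
  40·a + 375·b = +5.0
Eliminate b (×375 and ×395, subtract): -62675·a = -1187.50 → a = ∂h/∂x = +0.01895
Back-substitute: b = ∂h/∂y = +0.01131.
h(421811, 4016019) = 96.2 + (+0.01895)·(-370) + (+0.01131)·(-230) = 96.2 -7.010 -2.602 = 86.588 m.

86.6 m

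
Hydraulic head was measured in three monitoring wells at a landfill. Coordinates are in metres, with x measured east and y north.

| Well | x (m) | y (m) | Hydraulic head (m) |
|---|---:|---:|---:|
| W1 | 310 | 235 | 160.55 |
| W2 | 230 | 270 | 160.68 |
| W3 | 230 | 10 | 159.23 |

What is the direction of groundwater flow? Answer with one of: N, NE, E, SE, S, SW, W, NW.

Taking W1 as reference: W2−W1 = (-80, 35, +0.13); W3−W1 = (-80, -225, -1.32).
Determinant of the coordinate differences = (-80)·(-225) − (-80)·35 = 20800.
∂h/∂x = [(+0.13)·(-225) − (-1.32)·35] / 20800 = +0.0008149
∂h/∂y = [(-80)·(-1.32) − (-80)·(+0.13)] / 20800 = +0.005577
Flow = −∇h = (-0.0008149 east, -0.005577 north), which points south.

S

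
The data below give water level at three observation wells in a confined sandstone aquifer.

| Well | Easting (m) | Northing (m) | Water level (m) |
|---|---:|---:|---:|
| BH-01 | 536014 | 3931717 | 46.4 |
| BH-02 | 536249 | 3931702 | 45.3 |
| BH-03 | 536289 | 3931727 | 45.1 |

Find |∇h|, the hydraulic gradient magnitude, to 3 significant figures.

0.00473

Differences from BH-01: to BH-02 (Δx, Δy, Δh) = (235, -15, -1.1); to BH-03 = (275, 10, -1.3).
Solve a·Δx + b·Δy = Δh: det = 235·10 − 275·(-15) = 6475.
∂h/∂x = [(-1.1)·10 − (-1.3)·(-15)] / 6475 = -0.004710
∂h/∂y = [235·(-1.3) − 275·(-1.1)] / 6475 = -0.0004633
|∇h| = √(-0.004710² + -0.0004633²) = 0.004733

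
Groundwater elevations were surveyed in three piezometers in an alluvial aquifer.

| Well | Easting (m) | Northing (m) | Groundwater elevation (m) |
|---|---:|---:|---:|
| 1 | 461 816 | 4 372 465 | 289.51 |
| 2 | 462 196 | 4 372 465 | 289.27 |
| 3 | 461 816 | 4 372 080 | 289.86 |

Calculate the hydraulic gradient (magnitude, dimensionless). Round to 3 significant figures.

∂h/∂x = (289.27 − 289.51) / (462196 − 461816) = -0.0006316
∂h/∂y = (289.86 − 289.51) / (4372080 − 4372465) = -0.0009091
|∇h| = √(-0.0006316² + -0.0009091²) = 0.001107

0.00111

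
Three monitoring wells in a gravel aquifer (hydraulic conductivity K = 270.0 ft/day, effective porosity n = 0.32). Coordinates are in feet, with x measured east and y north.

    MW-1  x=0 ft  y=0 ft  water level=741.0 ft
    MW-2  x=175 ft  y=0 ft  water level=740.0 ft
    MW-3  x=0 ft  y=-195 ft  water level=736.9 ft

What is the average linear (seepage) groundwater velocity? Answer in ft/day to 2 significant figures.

∂h/∂x = (740.0 − 741.0) / (175 − 0) = -0.005714
∂h/∂y = (736.9 − 741.0) / (-195 − 0) = +0.02103
|∇h| = √(-0.005714² + 0.02103²) = 0.02179
Seepage velocity v = K·i/n = 270.0 × 0.02179 / 0.32 = 18.39 ft/day.

18 ft/day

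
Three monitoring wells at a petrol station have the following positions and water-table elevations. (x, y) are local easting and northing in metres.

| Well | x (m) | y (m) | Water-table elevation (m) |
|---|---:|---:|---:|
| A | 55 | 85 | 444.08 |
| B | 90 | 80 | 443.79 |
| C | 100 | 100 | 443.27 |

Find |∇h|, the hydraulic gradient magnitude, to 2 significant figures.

0.023

Taking A as reference: B−A = (35, -5, -0.29); C−A = (45, 15, -0.81).
Solve a·Δx + b·Δy = Δh: det = 35·15 − 45·(-5) = 750.
∂h/∂x = [(-0.29)·15 − (-0.81)·(-5)] / 750 = -0.01120
∂h/∂y = [35·(-0.81) − 45·(-0.29)] / 750 = -0.02040
|∇h| = √(-0.01120² + -0.02040²) = 0.02327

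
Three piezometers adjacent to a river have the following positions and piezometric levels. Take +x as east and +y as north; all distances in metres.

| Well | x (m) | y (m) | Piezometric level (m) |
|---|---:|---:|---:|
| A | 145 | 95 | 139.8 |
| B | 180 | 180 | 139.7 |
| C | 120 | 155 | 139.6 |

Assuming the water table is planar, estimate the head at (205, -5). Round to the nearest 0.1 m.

140.2 m

With h = a·x + b·y + c and A as origin, the differences give:
  35·a + 85·b = -0.1
  (-25)·a + 60·b = -0.2
Eliminate b (×60 and ×85, subtract): 4225·a = 11.00 → a = ∂h/∂x = +0.002604
Back-substitute: b = ∂h/∂y = -0.002249.
h(205, -5) = 139.8 + (+0.002604)·(60) + (-0.002249)·(-100) = 139.8 +0.156 +0.225 = 140.181 m.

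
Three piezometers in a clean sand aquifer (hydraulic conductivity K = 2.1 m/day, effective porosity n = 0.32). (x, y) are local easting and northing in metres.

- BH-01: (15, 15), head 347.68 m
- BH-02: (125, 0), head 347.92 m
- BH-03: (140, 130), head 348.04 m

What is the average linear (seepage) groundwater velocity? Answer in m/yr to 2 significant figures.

5.7 m/yr

Taking BH-01 as reference: BH-02−BH-01 = (110, -15, +0.24); BH-03−BH-01 = (125, 115, +0.36).
Determinant of the coordinate differences = 110·115 − 125·(-15) = 14525.
∂h/∂x = [(+0.24)·115 − (+0.36)·(-15)] / 14525 = +0.002272
∂h/∂y = [110·(+0.36) − 125·(+0.24)] / 14525 = +0.0006609
|∇h| = √(0.002272² + 0.0006609²) = 0.002366
Seepage velocity v = K·i/n = 2.1 × 0.002366 / 0.32 = 0.01553 m/day = 5.672 m/yr.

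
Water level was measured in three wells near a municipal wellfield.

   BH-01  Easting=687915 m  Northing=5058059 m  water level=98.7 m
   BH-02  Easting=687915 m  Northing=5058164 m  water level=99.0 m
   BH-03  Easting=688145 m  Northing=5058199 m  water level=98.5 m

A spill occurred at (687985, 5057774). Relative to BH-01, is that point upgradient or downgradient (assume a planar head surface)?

Three-point gradient (reference BH-01): Δ to BH-02 = (0, 105, +0.3), Δ to BH-03 = (230, 140, -0.2).
∂h/∂x = -0.002609, ∂h/∂y = +0.002857 (det = -24150).
Head at (687985, 5057774) = 98.7 + (-0.002609)·(70) + (+0.002857)·(-285) = 97.70 m.
That is lower than the 98.7 m at BH-01, so the point is downgradient.

downgradient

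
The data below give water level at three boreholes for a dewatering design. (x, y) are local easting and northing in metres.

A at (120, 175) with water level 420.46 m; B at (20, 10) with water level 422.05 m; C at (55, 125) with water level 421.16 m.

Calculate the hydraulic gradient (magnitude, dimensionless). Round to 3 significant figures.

0.00857

Differences from A: to B (Δx, Δy, Δh) = (-100, -165, +1.59); to C = (-65, -50, +0.70).
Determinant of the coordinate differences = (-100)·(-50) − (-65)·(-165) = -5725.
∂h/∂x = [(+1.59)·(-50) − (+0.70)·(-165)] / -5725 = -0.006288
∂h/∂y = [(-100)·(+0.70) − (-65)·(+1.59)] / -5725 = -0.005825
|∇h| = √(-0.006288² + -0.005825²) = 0.008571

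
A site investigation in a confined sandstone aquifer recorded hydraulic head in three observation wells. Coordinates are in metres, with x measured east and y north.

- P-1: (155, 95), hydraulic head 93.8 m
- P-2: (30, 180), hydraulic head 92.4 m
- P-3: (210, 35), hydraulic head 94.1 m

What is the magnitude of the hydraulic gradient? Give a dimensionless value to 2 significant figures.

0.025

With h = a·x + b·y + c and P-1 as origin, the differences give:
  (-125)·a + 85·b = -1.4
  55·a + (-60)·b = +0.3
Eliminate b (×(-60) and ×85, subtract): 2825·a = 58.50 → a = ∂h/∂x = +0.02071
Back-substitute: b = ∂h/∂y = +0.01398.
|∇h| = √(0.02071² + 0.01398²) = 0.02499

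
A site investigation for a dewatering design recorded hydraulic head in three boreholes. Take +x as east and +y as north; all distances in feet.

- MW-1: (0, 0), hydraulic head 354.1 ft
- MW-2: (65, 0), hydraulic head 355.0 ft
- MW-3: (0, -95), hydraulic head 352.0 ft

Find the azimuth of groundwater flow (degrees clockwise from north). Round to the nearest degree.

212°

∂h/∂x = (355.0 − 354.1) / (65 − 0) = +0.01385
∂h/∂y = (352.0 − 354.1) / (-95 − 0) = +0.02211
Flow direction (−∇h) has components (-0.01385 E, -0.02211 N).
Azimuth = atan2(E, N) = atan2(-0.01385, -0.02211) = 212.1° ≈ 212°.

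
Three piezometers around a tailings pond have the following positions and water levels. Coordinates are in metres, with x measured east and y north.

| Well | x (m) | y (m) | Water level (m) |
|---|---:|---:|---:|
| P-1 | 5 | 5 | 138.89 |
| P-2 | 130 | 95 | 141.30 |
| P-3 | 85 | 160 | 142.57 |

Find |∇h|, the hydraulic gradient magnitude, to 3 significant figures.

With h = a·x + b·y + c and P-1 as origin, the differences give:
  125·a + 90·b = +2.41
  80·a + 155·b = +3.68
Eliminate b (×155 and ×90, subtract): 12175·a = 42.350 → a = ∂h/∂x = +0.003478
Back-substitute: b = ∂h/∂y = +0.02195.
|∇h| = √(0.003478² + 0.02195²) = 0.02222

0.0222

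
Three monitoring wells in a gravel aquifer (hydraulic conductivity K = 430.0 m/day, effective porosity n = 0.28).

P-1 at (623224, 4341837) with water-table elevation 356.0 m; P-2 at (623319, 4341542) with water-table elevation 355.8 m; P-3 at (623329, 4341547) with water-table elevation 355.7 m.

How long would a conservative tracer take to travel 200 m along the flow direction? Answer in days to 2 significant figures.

Three-point gradient (reference P-1): Δ to P-2 = (95, -295, -0.2), Δ to P-3 = (105, -290, -0.3).
∂h/∂x = -0.008905, ∂h/∂y = -0.002190 (det = 3425).
|∇h| = √(-0.008905² + -0.002190²) = 0.00917
Seepage velocity v = K·i/n = 430.0 × 0.00917 / 0.28 = 14.08 m/day.
t = 200 / 14.08 = 14.2 days.

14 days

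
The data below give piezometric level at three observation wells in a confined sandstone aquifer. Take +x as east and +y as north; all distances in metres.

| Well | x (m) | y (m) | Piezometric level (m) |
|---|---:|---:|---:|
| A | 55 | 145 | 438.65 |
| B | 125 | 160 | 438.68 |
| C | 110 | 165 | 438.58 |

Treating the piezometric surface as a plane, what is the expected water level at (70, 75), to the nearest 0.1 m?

Taking A as reference: B−A = (70, 15, +0.03); C−A = (55, 20, -0.07).
Solve a·Δx + b·Δy = Δh: det = 70·20 − 55·15 = 575.
∂h/∂x = [(+0.03)·20 − (-0.07)·15] / 575 = +0.002870
∂h/∂y = [70·(-0.07) − 55·(+0.03)] / 575 = -0.01139
h(70, 75) = 438.65 + (+0.002870)·(15) + (-0.01139)·(-70) = 438.65 +0.043 +0.797 = 439.490 m.

439.5 m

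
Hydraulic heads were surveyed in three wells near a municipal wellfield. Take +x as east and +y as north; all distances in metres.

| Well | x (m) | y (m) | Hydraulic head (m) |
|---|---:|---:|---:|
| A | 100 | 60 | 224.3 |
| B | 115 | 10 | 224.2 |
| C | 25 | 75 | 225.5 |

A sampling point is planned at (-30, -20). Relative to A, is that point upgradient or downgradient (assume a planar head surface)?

With h = a·x + b·y + c and A as origin, the differences give:
  15·a + (-50)·b = -0.1
  (-75)·a + 15·b = +1.2
Eliminate b (×15 and ×(-50), subtract): -3525·a = 58.50 → a = ∂h/∂x = -0.01660
Back-substitute: b = ∂h/∂y = -0.002979.
Head at (-30, -20) = 224.3 + (-0.01660)·(-130) + (-0.002979)·(-80) = 226.70 m.
That is higher than the 224.3 m at A, so the point is upgradient.

upgradient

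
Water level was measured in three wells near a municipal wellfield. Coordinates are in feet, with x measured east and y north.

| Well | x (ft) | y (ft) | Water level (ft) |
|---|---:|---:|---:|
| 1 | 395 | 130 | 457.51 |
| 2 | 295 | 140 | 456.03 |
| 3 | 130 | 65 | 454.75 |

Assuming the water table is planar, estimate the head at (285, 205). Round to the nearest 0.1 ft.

Differences from 1: to 2 (Δx, Δy, Δh) = (-100, 10, -1.48); to 3 = (-265, -65, -2.76).
Determinant of the coordinate differences = (-100)·(-65) − (-265)·10 = 9150.
∂h/∂x = [(-1.48)·(-65) − (-2.76)·10] / 9150 = +0.01353
∂h/∂y = [(-100)·(-2.76) − (-265)·(-1.48)] / 9150 = -0.01270
h(285, 205) = 457.51 + (+0.01353)·(-110) + (-0.01270)·(75) = 457.51 -1.488 -0.952 = 455.069 ft.

455.1 ft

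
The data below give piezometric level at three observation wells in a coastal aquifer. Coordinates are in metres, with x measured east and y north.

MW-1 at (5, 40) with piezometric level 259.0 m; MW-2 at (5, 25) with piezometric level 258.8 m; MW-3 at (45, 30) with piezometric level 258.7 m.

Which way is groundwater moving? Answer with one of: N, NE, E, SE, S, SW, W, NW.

S

Taking MW-1 as reference: MW-2−MW-1 = (0, -15, -0.2); MW-3−MW-1 = (40, -10, -0.3).
Determinant of the coordinate differences = 0·(-10) − 40·(-15) = 600.
∂h/∂x = [(-0.2)·(-10) − (-0.3)·(-15)] / 600 = -0.004167
∂h/∂y = [0·(-0.3) − 40·(-0.2)] / 600 = +0.01333
Flow = −∇h = (+0.004167 east, -0.01333 north), which points south.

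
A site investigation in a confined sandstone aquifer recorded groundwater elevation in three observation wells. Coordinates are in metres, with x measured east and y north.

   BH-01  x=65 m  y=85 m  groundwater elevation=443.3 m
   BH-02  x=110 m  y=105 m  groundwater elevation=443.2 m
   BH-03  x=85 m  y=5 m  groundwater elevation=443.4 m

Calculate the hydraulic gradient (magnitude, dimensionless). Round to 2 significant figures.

Differences from BH-01: to BH-02 (Δx, Δy, Δh) = (45, 20, -0.1); to BH-03 = (20, -80, +0.1).
Solve a·Δx + b·Δy = Δh: det = 45·(-80) − 20·20 = -4000.
∂h/∂x = [(-0.1)·(-80) − (+0.1)·20] / -4000 = -0.001500
∂h/∂y = [45·(+0.1) − 20·(-0.1)] / -4000 = -0.001625
|∇h| = √(-0.001500² + -0.001625²) = 0.002211

0.0022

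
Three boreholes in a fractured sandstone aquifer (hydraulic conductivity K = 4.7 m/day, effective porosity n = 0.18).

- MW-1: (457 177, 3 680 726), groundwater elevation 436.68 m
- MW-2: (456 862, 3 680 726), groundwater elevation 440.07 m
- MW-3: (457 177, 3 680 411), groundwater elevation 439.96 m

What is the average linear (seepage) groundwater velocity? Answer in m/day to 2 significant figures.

0.39 m/day

∂h/∂x = (440.07 − 436.68) / (456862 − 457177) = -0.01076
∂h/∂y = (439.96 − 436.68) / (3680411 − 3680726) = -0.01041
|∇h| = √(-0.01076² + -0.01041²) = 0.01497
Seepage velocity v = K·i/n = 4.7 × 0.01497 / 0.18 = 0.3909 m/day.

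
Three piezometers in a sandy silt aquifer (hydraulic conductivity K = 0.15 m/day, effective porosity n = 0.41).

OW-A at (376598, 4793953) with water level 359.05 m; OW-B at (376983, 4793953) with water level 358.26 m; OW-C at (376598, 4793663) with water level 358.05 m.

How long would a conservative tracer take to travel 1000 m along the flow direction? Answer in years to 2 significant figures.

∂h/∂x = (358.26 − 359.05) / (376983 − 376598) = -0.002052
∂h/∂y = (358.05 − 359.05) / (4793663 − 4793953) = +0.003448
|∇h| = √(-0.002052² + 0.003448²) = 0.004012
Seepage velocity v = K·i/n = 0.15 × 0.004012 / 0.41 = 0.001468 m/day.
t = 1000 / 0.001468 = 6.812e+05 days = 1.87e+03 years.

1900 years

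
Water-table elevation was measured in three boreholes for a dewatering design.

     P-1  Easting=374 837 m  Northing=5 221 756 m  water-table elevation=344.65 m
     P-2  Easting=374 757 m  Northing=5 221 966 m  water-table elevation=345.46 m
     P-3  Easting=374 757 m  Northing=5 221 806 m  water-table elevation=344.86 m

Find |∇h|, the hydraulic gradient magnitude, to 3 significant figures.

0.00376

Taking P-1 as reference: P-2−P-1 = (-80, 210, +0.81); P-3−P-1 = (-80, 50, +0.21).
Solve a·Δx + b·Δy = Δh: det = (-80)·50 − (-80)·210 = 12800.
∂h/∂x = [(+0.81)·50 − (+0.21)·210] / 12800 = -0.0002813
∂h/∂y = [(-80)·(+0.21) − (-80)·(+0.81)] / 12800 = +0.003750
|∇h| = √(-0.0002813² + 0.003750²) = 0.003761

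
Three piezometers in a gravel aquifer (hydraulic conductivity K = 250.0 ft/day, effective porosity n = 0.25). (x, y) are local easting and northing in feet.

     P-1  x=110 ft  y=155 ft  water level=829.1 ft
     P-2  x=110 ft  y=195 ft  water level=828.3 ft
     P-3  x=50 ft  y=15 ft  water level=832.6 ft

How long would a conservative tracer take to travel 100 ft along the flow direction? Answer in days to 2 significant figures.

4.3 days

Taking P-1 as reference: P-2−P-1 = (0, 40, -0.8); P-3−P-1 = (-60, -140, +3.5).
Solve a·Δx + b·Δy = Δh: det = 0·(-140) − (-60)·40 = 2400.
∂h/∂x = [(-0.8)·(-140) − (+3.5)·40] / 2400 = -0.01167
∂h/∂y = [0·(+3.5) − (-60)·(-0.8)] / 2400 = -0.02000
|∇h| = √(-0.01167² + -0.02000²) = 0.02316
Seepage velocity v = K·i/n = 250.0 × 0.02316 / 0.25 = 23.16 ft/day.
t = 100 / 23.16 = 4.318 days.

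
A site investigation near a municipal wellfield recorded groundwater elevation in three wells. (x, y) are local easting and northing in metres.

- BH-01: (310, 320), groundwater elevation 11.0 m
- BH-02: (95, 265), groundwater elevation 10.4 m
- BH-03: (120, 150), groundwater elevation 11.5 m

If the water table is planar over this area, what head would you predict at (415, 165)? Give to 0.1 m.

With h = a·x + b·y + c and BH-01 as origin, the differences give:
  (-215)·a + (-55)·b = -0.6
  (-190)·a + (-170)·b = +0.5
Eliminate b (×(-170) and ×(-55), subtract): 26100·a = 129.50 → a = ∂h/∂x = +0.004962
Back-substitute: b = ∂h/∂y = -0.008487.
h(415, 165) = 11.0 + (+0.004962)·(105) + (-0.008487)·(-155) = 11.0 +0.521 +1.315 = 12.836 m.

12.8 m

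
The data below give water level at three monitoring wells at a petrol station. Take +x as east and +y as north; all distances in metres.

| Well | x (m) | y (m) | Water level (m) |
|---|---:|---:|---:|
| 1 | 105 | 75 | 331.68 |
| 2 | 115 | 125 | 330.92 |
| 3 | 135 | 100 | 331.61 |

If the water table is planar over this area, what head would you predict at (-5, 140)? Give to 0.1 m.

Three-point gradient (reference 1): Δ to 2 = (10, 50, -0.76), Δ to 3 = (30, 25, -0.07).
∂h/∂x = +0.01240, ∂h/∂y = -0.01768 (det = -1250).
h(-5, 140) = 331.68 + (+0.01240)·(-110) + (-0.01768)·(65) = 331.68 -1.364 -1.149 = 329.167 m.

329.2 m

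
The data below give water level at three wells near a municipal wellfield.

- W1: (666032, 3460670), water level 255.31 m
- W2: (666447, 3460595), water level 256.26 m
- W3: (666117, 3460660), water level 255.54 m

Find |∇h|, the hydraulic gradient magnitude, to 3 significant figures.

0.00747

Three-point gradient (reference W1): Δ to W2 = (415, -75, +0.95), Δ to W3 = (85, -10, +0.23).
∂h/∂x = +0.003483, ∂h/∂y = +0.006607 (det = 2225).
|∇h| = √(0.003483² + 0.006607²) = 0.007469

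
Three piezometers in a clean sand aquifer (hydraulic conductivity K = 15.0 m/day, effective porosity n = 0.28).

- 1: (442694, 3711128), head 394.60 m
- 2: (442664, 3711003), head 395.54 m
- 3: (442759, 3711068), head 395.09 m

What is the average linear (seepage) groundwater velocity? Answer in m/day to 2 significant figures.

0.41 m/day

With h = a·x + b·y + c and 1 as origin, the differences give:
  (-30)·a + (-125)·b = +0.94
  65·a + (-60)·b = +0.49
Eliminate b (×(-60) and ×(-125), subtract): 9925·a = 4.850 → a = ∂h/∂x = +0.0004887
Back-substitute: b = ∂h/∂y = -0.007637.
|∇h| = √(0.0004887² + -0.007637²) = 0.007653
Seepage velocity v = K·i/n = 15.0 × 0.007653 / 0.28 = 0.41 m/day.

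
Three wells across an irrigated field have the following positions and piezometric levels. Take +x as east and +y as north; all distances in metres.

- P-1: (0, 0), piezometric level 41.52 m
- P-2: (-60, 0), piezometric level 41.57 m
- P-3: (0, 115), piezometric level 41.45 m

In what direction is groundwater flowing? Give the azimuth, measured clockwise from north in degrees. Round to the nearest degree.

∂h/∂x = (41.57 − 41.52) / (-60 − 0) = -0.0008333
∂h/∂y = (41.45 − 41.52) / (115 − 0) = -0.0006087
Flow direction (−∇h) has components (+0.0008333 E, +0.0006087 N).
Azimuth = atan2(E, N) = atan2(+0.0008333, +0.0006087) = 53.9° ≈ 054°.

054°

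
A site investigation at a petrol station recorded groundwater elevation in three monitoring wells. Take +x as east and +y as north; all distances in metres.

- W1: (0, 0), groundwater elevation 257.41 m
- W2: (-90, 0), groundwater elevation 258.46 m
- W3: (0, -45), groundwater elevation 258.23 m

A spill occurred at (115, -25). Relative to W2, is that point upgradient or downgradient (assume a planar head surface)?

∂h/∂x = (258.46 − 257.41) / (-90 − 0) = -0.01167
∂h/∂y = (258.23 − 257.41) / (-45 − 0) = -0.01822
Head at (115, -25) = 257.41 + (-0.01167)·(115) + (-0.01822)·(-25) = 256.52 m.
That is lower than the 258.46 m at W2, so the point is downgradient.

downgradient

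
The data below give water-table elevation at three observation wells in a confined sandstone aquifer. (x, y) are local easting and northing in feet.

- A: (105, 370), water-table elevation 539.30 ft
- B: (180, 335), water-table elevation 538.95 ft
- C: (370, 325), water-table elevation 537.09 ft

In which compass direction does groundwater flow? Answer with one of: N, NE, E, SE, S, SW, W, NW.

NE

Taking A as reference: B−A = (75, -35, -0.35); C−A = (265, -45, -2.21).
Determinant of the coordinate differences = 75·(-45) − 265·(-35) = 5900.
∂h/∂x = [(-0.35)·(-45) − (-2.21)·(-35)] / 5900 = -0.01044
∂h/∂y = [75·(-2.21) − 265·(-0.35)] / 5900 = -0.01237
Flow = −∇h = (+0.01044 east, +0.01237 north), which points northeast.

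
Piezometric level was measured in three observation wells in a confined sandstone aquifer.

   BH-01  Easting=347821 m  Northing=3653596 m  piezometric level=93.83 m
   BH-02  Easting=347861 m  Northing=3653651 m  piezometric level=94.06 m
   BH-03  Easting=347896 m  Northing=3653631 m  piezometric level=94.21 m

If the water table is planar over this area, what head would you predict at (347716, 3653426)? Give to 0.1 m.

With h = a·x + b·y + c and BH-01 as origin, the differences give:
  40·a + 55·b = +0.23
  75·a + 35·b = +0.38
Eliminate b (×35 and ×55, subtract): -2725·a = -12.850 → a = ∂h/∂x = +0.004716
Back-substitute: b = ∂h/∂y = +0.0007523.
h(347716, 3653426) = 93.83 + (+0.004716)·(-105) + (+0.0007523)·(-170) = 93.83 -0.495 -0.128 = 93.207 m.

93.2 m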